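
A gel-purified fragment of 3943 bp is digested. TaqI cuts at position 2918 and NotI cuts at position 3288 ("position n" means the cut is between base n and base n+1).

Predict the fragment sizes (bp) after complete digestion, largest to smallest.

2918, 655, 370 bp

Combined cut positions (sorted): 2918, 3288.
Linear molecule, 2 cuts → 3 fragments:
  2918 − 0 = 2918 bp
  3288 − 2918 = 370 bp
  3943 − 3288 = 655 bp
Sorted largest to smallest: 2918, 655, 370 bp.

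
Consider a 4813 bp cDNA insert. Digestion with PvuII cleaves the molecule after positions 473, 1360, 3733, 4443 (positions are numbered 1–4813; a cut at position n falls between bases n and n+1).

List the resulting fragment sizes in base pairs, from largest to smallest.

Linear molecule, 4 cuts → 5 fragments:
  473 − 0 = 473 bp
  1360 − 473 = 887 bp
  3733 − 1360 = 2373 bp
  4443 − 3733 = 710 bp
  4813 − 4443 = 370 bp
Sorted largest to smallest: 2373, 887, 710, 473, 370 bp.

2373, 887, 710, 473, 370 bp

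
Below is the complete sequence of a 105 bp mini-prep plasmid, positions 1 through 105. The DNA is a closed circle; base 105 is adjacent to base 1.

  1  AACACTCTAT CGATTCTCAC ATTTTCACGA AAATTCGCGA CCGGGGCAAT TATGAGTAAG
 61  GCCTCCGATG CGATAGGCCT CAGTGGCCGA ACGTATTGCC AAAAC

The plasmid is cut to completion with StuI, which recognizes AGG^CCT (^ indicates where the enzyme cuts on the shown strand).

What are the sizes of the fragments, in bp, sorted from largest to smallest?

89, 16 bp

StuI sites (AGGCCT) start at positions 59, 75.
StuI cuts after base 3 of each site, so after positions 61, 77.
Circular molecule, 2 cuts → 2 fragments:
  62–77 → 16 bp
  78–105 then 1–61 → 28 + 61 = 89 bp
Sorted largest to smallest: 89, 16 bp.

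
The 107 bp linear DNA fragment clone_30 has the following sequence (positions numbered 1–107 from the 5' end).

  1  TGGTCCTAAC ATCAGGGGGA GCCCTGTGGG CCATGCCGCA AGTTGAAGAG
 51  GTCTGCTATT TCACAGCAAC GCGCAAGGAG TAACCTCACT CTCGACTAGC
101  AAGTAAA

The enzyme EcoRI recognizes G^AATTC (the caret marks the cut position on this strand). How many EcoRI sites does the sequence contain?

0

No occurrence of GAATTC is present in the sequence.
EcoRI does not cut: 0 sites.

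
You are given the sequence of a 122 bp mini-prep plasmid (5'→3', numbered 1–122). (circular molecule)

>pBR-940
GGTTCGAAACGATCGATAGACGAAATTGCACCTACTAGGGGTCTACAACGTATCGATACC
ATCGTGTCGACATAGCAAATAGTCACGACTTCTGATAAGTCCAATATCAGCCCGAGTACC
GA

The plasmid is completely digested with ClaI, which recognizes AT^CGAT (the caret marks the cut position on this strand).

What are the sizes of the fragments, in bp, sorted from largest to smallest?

ClaI sites (ATCGAT) start at positions 12, 52.
ClaI cuts after base 2 of each site, so after positions 13, 53.
Circular molecule, 2 cuts → 2 fragments:
  14–53 → 40 bp
  54–122 then 1–13 → 69 + 13 = 82 bp
Sorted largest to smallest: 82, 40 bp.

82, 40 bp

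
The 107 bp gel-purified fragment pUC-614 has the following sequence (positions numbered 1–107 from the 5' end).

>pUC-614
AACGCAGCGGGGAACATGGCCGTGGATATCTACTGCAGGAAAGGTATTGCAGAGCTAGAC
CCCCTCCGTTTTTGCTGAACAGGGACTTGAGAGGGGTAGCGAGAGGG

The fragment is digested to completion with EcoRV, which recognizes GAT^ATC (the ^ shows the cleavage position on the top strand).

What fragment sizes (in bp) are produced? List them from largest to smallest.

The EcoRV site (GATATC) starts at position 25.
EcoRV cuts after base 3 of each site, so after position 27.
Linear molecule, 1 cut → 2 fragments:
  1–27 → 27 bp
  28–107 → 80 bp
Sorted largest to smallest: 80, 27 bp.

80, 27 bp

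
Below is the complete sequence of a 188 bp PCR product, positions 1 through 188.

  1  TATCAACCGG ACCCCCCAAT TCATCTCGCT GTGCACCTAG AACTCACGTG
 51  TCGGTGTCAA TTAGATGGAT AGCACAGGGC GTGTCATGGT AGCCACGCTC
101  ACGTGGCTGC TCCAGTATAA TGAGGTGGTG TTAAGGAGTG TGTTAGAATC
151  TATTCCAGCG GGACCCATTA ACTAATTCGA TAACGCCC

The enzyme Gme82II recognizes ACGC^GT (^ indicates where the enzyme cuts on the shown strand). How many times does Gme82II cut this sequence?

No occurrence of ACGCGT is present in the sequence.
Gme82II does not cut: 0 sites.

0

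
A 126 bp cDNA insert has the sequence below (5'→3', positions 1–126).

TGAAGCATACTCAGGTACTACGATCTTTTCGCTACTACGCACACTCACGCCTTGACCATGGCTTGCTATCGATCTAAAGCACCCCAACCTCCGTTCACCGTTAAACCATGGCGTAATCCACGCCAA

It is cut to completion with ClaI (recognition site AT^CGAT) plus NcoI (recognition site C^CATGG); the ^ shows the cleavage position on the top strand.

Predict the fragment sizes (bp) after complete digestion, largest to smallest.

The ClaI site (ATCGAT) starts at position 68.
ClaI cuts after base 2 of each site, so after position 69.
NcoI sites (CCATGG) start at positions 56, 106.
NcoI cuts after the first base of each site, so after positions 56, 106.
Combined cut positions: 56, 69, 106.
Linear molecule, 3 cuts → 4 fragments:
  1–56 → 56 bp
  57–69 → 13 bp
  70–106 → 37 bp
  107–126 → 20 bp
Sorted largest to smallest: 56, 37, 20, 13 bp.

56, 37, 20, 13 bp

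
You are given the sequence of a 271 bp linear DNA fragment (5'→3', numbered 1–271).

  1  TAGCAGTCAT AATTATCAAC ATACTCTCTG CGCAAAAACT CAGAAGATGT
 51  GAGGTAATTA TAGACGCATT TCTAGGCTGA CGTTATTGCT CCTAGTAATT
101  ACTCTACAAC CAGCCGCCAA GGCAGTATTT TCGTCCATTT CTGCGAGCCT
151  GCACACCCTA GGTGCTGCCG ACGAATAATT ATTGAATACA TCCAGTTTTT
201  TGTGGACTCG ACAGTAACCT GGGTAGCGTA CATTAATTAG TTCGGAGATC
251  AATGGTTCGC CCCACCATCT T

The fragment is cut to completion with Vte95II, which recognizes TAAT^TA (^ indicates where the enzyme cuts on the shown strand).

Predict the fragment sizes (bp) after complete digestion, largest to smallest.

Vte95II sites (TAATTA) start at positions 10, 55, 96, 176, 234.
Vte95II cuts after base 4 of each site, so after positions 13, 58, 99, 179, 237.
Linear molecule, 5 cuts → 6 fragments:
  1–13 → 13 bp
  14–58 → 45 bp
  59–99 → 41 bp
  100–179 → 80 bp
  180–237 → 58 bp
  238–271 → 34 bp
Sorted largest to smallest: 80, 58, 45, 41, 34, 13 bp.

80, 58, 45, 41, 34, 13 bp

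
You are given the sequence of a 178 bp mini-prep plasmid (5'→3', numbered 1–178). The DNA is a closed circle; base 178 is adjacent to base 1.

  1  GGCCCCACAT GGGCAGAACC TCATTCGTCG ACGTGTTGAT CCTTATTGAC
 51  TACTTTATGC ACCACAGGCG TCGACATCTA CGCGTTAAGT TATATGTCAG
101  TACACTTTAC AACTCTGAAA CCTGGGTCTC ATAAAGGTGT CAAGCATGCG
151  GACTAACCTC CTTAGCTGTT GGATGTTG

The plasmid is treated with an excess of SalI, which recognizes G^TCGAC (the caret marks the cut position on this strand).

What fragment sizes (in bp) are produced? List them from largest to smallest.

135, 43 bp

SalI sites (GTCGAC) start at positions 27, 70.
SalI cuts after the first base of each site, so after positions 27, 70.
Circular molecule, 2 cuts → 2 fragments:
  28–70 → 43 bp
  71–178 then 1–27 → 108 + 27 = 135 bp
Sorted largest to smallest: 135, 43 bp.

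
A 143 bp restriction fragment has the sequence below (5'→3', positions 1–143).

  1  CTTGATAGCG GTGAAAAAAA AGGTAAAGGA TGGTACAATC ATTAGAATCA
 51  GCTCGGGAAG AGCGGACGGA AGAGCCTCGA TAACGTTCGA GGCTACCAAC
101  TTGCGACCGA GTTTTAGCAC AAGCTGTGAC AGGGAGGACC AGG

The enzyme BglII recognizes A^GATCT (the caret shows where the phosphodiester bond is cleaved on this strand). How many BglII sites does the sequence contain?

No occurrence of AGATCT is present in the sequence.
BglII does not cut: 0 sites.

0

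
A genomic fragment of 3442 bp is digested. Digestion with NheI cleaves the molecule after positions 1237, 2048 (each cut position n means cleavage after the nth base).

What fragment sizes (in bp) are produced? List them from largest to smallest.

1394, 1237, 811 bp

Linear molecule, 2 cuts → 3 fragments:
  1237 − 0 = 1237 bp
  2048 − 1237 = 811 bp
  3442 − 2048 = 1394 bp
Sorted largest to smallest: 1394, 1237, 811 bp.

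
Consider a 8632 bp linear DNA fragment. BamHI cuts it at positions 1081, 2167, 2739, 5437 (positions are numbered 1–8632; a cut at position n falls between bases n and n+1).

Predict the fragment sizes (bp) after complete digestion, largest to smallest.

3195, 2698, 1086, 1081, 572 bp

Linear molecule, 4 cuts → 5 fragments:
  1081 − 0 = 1081 bp
  2167 − 1081 = 1086 bp
  2739 − 2167 = 572 bp
  5437 − 2739 = 2698 bp
  8632 − 5437 = 3195 bp
Sorted largest to smallest: 3195, 2698, 1086, 1081, 572 bp.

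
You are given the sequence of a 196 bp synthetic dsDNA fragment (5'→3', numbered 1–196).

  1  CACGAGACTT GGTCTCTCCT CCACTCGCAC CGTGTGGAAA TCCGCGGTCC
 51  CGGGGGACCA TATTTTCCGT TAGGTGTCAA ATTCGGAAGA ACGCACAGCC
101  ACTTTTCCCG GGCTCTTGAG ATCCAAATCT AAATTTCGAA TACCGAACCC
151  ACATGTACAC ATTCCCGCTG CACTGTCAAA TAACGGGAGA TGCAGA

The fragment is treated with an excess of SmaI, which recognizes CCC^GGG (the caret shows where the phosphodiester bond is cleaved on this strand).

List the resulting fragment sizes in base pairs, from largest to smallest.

SmaI sites (CCCGGG) start at positions 49, 107.
SmaI cuts after base 3 of each site, so after positions 51, 109.
Linear molecule, 2 cuts → 3 fragments:
  1–51 → 51 bp
  52–109 → 58 bp
  110–196 → 87 bp
Sorted largest to smallest: 87, 58, 51 bp.

87, 58, 51 bp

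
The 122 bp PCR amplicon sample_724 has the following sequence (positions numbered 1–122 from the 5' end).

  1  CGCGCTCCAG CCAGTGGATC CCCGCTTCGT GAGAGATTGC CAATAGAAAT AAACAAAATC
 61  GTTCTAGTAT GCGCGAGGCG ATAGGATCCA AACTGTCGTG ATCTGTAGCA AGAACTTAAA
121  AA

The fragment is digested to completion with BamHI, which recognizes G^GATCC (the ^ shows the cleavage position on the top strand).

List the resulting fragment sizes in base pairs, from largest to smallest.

BamHI sites (GGATCC) start at positions 16, 84.
BamHI cuts after the first base of each site, so after positions 16, 84.
Linear molecule, 2 cuts → 3 fragments:
  1–16 → 16 bp
  17–84 → 68 bp
  85–122 → 38 bp
Sorted largest to smallest: 68, 38, 16 bp.

68, 38, 16 bp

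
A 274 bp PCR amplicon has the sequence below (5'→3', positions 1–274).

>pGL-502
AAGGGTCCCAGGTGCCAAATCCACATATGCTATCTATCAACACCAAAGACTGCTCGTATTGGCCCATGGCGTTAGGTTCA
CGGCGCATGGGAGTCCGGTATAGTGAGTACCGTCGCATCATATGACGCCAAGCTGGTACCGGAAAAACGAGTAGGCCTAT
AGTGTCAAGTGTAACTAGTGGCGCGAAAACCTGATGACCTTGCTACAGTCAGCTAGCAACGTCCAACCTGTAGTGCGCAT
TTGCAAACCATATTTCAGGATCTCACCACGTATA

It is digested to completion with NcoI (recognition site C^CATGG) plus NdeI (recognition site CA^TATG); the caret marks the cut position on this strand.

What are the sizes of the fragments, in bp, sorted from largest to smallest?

The NcoI site (CCATGG) starts at position 64.
NcoI cuts after the first base of each site, so after position 64.
NdeI sites (CATATG) start at positions 24, 119.
NdeI cuts after base 2 of each site, so after positions 25, 120.
Combined cut positions: 25, 64, 120.
Linear molecule, 3 cuts → 4 fragments:
  1–25 → 25 bp
  26–64 → 39 bp
  65–120 → 56 bp
  121–274 → 154 bp
Sorted largest to smallest: 154, 56, 39, 25 bp.

154, 56, 39, 25 bp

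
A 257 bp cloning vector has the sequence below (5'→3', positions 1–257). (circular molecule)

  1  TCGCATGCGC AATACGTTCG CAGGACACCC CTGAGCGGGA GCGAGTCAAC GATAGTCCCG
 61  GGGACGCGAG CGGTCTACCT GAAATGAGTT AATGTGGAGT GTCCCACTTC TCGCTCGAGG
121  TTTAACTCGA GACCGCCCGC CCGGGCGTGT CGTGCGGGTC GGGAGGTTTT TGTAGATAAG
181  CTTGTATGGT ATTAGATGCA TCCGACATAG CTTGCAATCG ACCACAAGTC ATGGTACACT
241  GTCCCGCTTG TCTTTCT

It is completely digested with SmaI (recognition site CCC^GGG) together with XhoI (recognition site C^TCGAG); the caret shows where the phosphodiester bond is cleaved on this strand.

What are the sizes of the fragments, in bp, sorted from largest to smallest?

SmaI sites (CCCGGG) start at positions 57, 140.
SmaI cuts after base 3 of each site, so after positions 59, 142.
XhoI sites (CTCGAG) start at positions 114, 126.
XhoI cuts after the first base of each site, so after positions 114, 126.
Combined cut positions: 59, 114, 126, 142.
Circular molecule, 4 cuts → 4 fragments:
  60–114 → 55 bp
  115–126 → 12 bp
  127–142 → 16 bp
  143–257 then 1–59 → 115 + 59 = 174 bp
Sorted largest to smallest: 174, 55, 16, 12 bp.

174, 55, 16, 12 bp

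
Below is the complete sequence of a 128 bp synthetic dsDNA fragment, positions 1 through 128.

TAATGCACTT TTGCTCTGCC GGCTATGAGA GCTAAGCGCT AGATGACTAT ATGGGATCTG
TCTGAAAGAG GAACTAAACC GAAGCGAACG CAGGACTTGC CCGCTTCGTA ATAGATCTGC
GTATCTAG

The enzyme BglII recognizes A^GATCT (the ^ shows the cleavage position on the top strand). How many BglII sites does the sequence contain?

AGATCT occurs starting at position 113.
BglII cuts at 1 site.

1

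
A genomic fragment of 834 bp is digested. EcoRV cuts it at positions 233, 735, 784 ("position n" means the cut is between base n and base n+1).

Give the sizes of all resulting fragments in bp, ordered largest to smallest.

502, 233, 50, 49 bp

Linear molecule, 3 cuts → 4 fragments:
  233 − 0 = 233 bp
  735 − 233 = 502 bp
  784 − 735 = 49 bp
  834 − 784 = 50 bp
Sorted largest to smallest: 502, 233, 50, 49 bp.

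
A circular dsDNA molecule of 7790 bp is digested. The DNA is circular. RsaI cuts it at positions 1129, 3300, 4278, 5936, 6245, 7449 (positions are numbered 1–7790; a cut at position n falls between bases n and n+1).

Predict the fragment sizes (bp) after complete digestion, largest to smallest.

Circular molecule, 6 cuts → 6 fragments:
  3300 − 1129 = 2171 bp
  4278 − 3300 = 978 bp
  5936 − 4278 = 1658 bp
  6245 − 5936 = 309 bp
  7449 − 6245 = 1204 bp
  wrap: 7790 − 7449 + 1129 = 1470 bp
Sorted largest to smallest: 2171, 1658, 1470, 1204, 978, 309 bp.

2171, 1658, 1470, 1204, 978, 309 bp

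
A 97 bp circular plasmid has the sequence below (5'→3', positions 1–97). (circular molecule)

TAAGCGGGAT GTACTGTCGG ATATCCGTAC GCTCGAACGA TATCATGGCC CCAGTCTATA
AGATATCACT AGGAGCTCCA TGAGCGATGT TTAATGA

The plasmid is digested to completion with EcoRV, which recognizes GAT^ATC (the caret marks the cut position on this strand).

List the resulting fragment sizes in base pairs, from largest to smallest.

55, 23, 19 bp

EcoRV sites (GATATC) start at positions 20, 39, 62.
EcoRV cuts after base 3 of each site, so after positions 22, 41, 64.
Circular molecule, 3 cuts → 3 fragments:
  23–41 → 19 bp
  42–64 → 23 bp
  65–97 then 1–22 → 33 + 22 = 55 bp
Sorted largest to smallest: 55, 23, 19 bp.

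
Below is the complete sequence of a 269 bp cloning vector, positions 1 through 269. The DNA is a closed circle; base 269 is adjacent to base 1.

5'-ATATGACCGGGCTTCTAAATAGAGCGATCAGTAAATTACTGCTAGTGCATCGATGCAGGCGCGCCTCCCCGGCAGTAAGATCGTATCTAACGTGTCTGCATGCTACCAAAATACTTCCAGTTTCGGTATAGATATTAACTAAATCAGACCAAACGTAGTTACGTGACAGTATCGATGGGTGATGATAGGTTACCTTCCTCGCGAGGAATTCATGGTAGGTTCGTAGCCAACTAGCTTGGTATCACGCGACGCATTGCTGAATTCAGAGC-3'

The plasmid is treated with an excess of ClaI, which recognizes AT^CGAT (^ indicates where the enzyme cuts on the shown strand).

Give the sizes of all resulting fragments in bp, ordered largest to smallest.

ClaI sites (ATCGAT) start at positions 49, 171.
ClaI cuts after base 2 of each site, so after positions 50, 172.
Circular molecule, 2 cuts → 2 fragments:
  51–172 → 122 bp
  173–269 then 1–50 → 97 + 50 = 147 bp
Sorted largest to smallest: 147, 122 bp.

147, 122 bp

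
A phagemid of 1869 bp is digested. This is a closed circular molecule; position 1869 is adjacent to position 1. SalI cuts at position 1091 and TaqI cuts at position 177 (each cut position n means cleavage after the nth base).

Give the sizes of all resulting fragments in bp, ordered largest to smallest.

Combined cut positions (sorted): 177, 1091.
Circular molecule, 2 cuts → 2 fragments:
  1091 − 177 = 914 bp
  wrap: 1869 − 1091 + 177 = 955 bp
Sorted largest to smallest: 955, 914 bp.

955, 914 bp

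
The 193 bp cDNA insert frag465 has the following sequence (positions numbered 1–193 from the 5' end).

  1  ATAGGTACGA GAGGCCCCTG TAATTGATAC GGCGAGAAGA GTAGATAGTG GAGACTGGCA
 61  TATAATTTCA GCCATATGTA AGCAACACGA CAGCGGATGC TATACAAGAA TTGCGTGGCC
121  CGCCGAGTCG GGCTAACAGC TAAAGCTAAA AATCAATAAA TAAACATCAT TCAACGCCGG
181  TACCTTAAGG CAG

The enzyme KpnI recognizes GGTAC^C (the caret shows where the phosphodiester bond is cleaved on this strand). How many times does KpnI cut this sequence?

GGTACC occurs starting at position 179.
KpnI cuts at 1 site.

1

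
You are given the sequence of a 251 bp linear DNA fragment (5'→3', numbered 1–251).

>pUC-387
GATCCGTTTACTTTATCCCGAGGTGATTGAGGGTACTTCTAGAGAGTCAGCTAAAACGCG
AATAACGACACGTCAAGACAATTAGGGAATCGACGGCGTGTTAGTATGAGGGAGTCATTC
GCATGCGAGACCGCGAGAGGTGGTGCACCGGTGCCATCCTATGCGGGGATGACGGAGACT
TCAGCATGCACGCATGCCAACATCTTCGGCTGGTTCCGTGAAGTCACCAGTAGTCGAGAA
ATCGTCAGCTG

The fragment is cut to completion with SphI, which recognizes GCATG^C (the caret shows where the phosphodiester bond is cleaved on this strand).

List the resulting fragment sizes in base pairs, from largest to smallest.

125, 63, 55, 8 bp

SphI sites (GCATGC) start at positions 121, 184, 192.
SphI cuts after base 5 of each site (before the last base), so after positions 125, 188, 196.
Linear molecule, 3 cuts → 4 fragments:
  1–125 → 125 bp
  126–188 → 63 bp
  189–196 → 8 bp
  197–251 → 55 bp
Sorted largest to smallest: 125, 63, 55, 8 bp.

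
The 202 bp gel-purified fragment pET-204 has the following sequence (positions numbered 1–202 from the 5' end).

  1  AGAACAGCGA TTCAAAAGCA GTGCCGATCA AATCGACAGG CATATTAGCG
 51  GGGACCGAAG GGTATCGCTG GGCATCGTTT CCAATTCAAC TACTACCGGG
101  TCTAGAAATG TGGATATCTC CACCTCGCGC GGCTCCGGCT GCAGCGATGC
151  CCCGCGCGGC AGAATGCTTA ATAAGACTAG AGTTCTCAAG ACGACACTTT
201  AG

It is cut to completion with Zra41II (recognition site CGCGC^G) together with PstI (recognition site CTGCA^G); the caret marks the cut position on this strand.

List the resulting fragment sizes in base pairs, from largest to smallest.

Zra41II sites (CGCGCG) start at positions 126, 153.
Zra41II cuts after base 5 of each site (before the last base), so after positions 130, 157.
The PstI site (CTGCAG) starts at position 139.
PstI cuts after base 5 of each site (before the last base), so after position 143.
Combined cut positions: 130, 143, 157.
Linear molecule, 3 cuts → 4 fragments:
  1–130 → 130 bp
  131–143 → 13 bp
  144–157 → 14 bp
  158–202 → 45 bp
Sorted largest to smallest: 130, 45, 14, 13 bp.

130, 45, 14, 13 bp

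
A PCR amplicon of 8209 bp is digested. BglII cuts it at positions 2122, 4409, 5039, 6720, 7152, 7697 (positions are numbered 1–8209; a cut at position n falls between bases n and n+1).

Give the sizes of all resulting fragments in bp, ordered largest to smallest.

Linear molecule, 6 cuts → 7 fragments:
  2122 − 0 = 2122 bp
  4409 − 2122 = 2287 bp
  5039 − 4409 = 630 bp
  6720 − 5039 = 1681 bp
  7152 − 6720 = 432 bp
  7697 − 7152 = 545 bp
  8209 − 7697 = 512 bp
Sorted largest to smallest: 2287, 2122, 1681, 630, 545, 512, 432 bp.

2287, 2122, 1681, 630, 545, 512, 432 bp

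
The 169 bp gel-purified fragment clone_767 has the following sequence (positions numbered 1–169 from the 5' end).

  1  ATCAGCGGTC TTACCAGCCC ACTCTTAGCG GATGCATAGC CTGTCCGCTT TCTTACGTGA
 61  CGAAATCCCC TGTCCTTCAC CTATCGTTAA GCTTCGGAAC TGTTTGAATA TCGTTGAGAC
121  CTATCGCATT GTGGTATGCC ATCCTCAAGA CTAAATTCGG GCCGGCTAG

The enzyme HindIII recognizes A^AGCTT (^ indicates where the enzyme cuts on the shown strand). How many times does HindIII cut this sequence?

AAGCTT occurs starting at position 89.
HindIII cuts at 1 site.

1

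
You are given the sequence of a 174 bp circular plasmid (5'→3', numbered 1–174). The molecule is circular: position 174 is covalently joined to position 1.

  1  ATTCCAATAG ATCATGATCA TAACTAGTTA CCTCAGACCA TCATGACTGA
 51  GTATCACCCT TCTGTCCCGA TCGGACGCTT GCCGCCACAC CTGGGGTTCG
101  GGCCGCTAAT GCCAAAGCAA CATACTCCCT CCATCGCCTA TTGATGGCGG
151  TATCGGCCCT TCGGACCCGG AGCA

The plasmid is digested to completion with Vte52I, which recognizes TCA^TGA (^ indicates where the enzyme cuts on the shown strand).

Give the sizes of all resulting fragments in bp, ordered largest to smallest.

145, 29 bp

Vte52I sites (TCATGA) start at positions 12, 41.
Vte52I cuts after base 3 of each site, so after positions 14, 43.
Circular molecule, 2 cuts → 2 fragments:
  15–43 → 29 bp
  44–174 then 1–14 → 131 + 14 = 145 bp
Sorted largest to smallest: 145, 29 bp.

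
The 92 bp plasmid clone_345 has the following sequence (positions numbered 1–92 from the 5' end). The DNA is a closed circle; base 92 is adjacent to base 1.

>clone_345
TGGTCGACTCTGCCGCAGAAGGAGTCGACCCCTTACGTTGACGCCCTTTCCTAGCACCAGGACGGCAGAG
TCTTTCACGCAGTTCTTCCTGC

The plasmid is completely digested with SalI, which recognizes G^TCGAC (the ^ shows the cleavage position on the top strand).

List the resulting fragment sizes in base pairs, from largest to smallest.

71, 21 bp

SalI sites (GTCGAC) start at positions 3, 24.
SalI cuts after the first base of each site, so after positions 3, 24.
Circular molecule, 2 cuts → 2 fragments:
  4–24 → 21 bp
  25–92 then 1–3 → 68 + 3 = 71 bp
Sorted largest to smallest: 71, 21 bp.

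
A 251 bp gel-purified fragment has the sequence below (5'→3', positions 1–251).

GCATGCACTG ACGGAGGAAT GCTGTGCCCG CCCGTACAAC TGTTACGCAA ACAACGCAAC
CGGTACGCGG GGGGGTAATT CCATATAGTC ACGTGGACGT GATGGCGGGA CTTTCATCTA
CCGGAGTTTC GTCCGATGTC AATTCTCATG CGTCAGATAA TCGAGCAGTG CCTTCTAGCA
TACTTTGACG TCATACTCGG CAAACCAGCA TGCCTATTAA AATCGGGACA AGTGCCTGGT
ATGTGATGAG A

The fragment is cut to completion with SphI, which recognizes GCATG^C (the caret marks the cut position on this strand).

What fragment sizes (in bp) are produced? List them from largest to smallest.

207, 39, 5 bp

SphI sites (GCATGC) start at positions 1, 208.
SphI cuts after base 5 of each site (before the last base), so after positions 5, 212.
Linear molecule, 2 cuts → 3 fragments:
  1–5 → 5 bp
  6–212 → 207 bp
  213–251 → 39 bp
Sorted largest to smallest: 207, 39, 5 bp.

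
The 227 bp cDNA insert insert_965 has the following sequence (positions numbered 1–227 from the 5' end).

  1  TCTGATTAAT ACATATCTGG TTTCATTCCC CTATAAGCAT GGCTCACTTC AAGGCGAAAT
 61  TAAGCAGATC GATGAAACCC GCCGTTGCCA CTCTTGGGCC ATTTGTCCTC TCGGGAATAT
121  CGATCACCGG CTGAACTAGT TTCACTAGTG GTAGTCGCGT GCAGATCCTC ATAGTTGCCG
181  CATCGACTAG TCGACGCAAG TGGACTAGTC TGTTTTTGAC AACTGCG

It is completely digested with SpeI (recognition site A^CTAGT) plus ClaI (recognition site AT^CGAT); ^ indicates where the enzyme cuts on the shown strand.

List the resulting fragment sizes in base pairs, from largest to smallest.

69, 51, 42, 23, 18, 15, 9 bp

SpeI sites (ACTAGT) start at positions 135, 144, 186, 204.
SpeI cuts after the first base of each site, so after positions 135, 144, 186, 204.
ClaI sites (ATCGAT) start at positions 68, 119.
ClaI cuts after base 2 of each site, so after positions 69, 120.
Combined cut positions: 69, 120, 135, 144, 186, 204.
Linear molecule, 6 cuts → 7 fragments:
  1–69 → 69 bp
  70–120 → 51 bp
  121–135 → 15 bp
  136–144 → 9 bp
  145–186 → 42 bp
  187–204 → 18 bp
  205–227 → 23 bp
Sorted largest to smallest: 69, 51, 42, 23, 18, 15, 9 bp.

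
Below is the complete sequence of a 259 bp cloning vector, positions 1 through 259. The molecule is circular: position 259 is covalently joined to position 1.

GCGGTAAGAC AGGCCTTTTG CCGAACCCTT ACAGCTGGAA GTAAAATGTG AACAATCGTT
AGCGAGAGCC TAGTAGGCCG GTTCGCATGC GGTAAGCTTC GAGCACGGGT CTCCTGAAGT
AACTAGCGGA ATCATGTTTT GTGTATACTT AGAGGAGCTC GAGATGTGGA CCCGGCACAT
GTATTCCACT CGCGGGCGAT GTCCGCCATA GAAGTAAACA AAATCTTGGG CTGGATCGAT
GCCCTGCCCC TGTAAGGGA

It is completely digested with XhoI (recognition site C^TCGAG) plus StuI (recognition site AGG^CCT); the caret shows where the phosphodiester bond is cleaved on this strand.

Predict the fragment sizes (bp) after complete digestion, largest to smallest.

145, 114 bp

The XhoI site (CTCGAG) starts at position 158.
XhoI cuts after the first base of each site, so after position 158.
The StuI site (AGGCCT) starts at position 11.
StuI cuts after base 3 of each site, so after position 13.
Combined cut positions: 13, 158.
Circular molecule, 2 cuts → 2 fragments:
  14–158 → 145 bp
  159–259 then 1–13 → 101 + 13 = 114 bp
Sorted largest to smallest: 145, 114 bp.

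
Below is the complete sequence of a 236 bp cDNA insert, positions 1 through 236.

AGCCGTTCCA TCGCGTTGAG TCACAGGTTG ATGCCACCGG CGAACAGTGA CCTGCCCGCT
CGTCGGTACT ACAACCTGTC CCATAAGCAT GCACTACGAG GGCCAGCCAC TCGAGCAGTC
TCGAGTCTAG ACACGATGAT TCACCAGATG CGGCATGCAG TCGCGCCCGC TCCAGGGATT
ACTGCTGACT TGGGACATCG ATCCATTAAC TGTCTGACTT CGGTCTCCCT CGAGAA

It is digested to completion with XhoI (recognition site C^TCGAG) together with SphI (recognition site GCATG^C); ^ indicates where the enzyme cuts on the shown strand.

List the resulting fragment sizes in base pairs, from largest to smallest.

XhoI sites (CTCGAG) start at positions 110, 120, 229.
XhoI cuts after the first base of each site, so after positions 110, 120, 229.
SphI sites (GCATGC) start at positions 87, 153.
SphI cuts after base 5 of each site (before the last base), so after positions 91, 157.
Combined cut positions: 91, 110, 120, 157, 229.
Linear molecule, 5 cuts → 6 fragments:
  1–91 → 91 bp
  92–110 → 19 bp
  111–120 → 10 bp
  121–157 → 37 bp
  158–229 → 72 bp
  230–236 → 7 bp
Sorted largest to smallest: 91, 72, 37, 19, 10, 7 bp.

91, 72, 37, 19, 10, 7 bp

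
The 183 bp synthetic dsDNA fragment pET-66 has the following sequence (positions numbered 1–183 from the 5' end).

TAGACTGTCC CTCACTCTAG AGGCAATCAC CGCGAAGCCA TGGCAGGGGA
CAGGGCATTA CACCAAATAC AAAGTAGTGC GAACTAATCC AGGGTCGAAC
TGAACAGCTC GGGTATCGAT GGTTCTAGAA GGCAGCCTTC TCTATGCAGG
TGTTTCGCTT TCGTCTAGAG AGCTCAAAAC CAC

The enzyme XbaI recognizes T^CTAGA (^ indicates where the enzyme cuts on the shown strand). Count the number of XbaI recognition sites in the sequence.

TCTAGA occurs starting at positions 16, 124, 164.
XbaI cuts at 3 sites.

3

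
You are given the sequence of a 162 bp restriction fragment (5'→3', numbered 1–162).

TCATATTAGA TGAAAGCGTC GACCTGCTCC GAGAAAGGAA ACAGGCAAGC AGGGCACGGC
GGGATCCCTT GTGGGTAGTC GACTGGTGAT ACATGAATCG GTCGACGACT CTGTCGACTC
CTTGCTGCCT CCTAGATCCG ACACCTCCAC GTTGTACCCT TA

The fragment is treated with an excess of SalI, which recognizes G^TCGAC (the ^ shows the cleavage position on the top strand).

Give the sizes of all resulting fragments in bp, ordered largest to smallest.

60, 49, 23, 18, 12 bp

SalI sites (GTCGAC) start at positions 18, 78, 101, 113.
SalI cuts after the first base of each site, so after positions 18, 78, 101, 113.
Linear molecule, 4 cuts → 5 fragments:
  1–18 → 18 bp
  19–78 → 60 bp
  79–101 → 23 bp
  102–113 → 12 bp
  114–162 → 49 bp
Sorted largest to smallest: 60, 49, 23, 18, 12 bp.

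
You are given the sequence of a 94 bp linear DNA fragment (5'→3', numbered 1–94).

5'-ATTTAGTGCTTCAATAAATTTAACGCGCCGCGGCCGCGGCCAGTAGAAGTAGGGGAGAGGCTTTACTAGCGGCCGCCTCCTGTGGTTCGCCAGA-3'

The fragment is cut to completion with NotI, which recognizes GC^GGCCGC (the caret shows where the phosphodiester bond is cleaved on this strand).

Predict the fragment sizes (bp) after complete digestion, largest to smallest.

39, 31, 24 bp

NotI sites (GCGGCCGC) start at positions 30, 69.
NotI cuts after base 2 of each site, so after positions 31, 70.
Linear molecule, 2 cuts → 3 fragments:
  1–31 → 31 bp
  32–70 → 39 bp
  71–94 → 24 bp
Sorted largest to smallest: 39, 31, 24 bp.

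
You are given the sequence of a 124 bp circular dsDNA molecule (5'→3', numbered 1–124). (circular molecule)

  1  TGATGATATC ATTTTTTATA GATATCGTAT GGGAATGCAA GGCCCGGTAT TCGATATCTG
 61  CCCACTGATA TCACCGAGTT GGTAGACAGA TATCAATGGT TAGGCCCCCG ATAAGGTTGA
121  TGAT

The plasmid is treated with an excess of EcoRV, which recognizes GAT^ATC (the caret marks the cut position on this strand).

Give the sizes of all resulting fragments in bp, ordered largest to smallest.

EcoRV sites (GATATC) start at positions 5, 21, 53, 67, 89.
EcoRV cuts after base 3 of each site, so after positions 7, 23, 55, 69, 91.
Circular molecule, 5 cuts → 5 fragments:
  8–23 → 16 bp
  24–55 → 32 bp
  56–69 → 14 bp
  70–91 → 22 bp
  92–124 then 1–7 → 33 + 7 = 40 bp
Sorted largest to smallest: 40, 32, 22, 16, 14 bp.

40, 32, 22, 16, 14 bp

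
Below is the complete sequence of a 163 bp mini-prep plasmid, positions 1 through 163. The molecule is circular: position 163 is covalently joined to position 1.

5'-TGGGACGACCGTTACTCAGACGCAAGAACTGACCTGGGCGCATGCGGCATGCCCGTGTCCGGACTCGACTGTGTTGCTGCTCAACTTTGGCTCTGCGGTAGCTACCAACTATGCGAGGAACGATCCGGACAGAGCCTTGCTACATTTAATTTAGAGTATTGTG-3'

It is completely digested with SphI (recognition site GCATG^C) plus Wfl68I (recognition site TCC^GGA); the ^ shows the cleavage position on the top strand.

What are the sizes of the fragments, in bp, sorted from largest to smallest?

SphI sites (GCATGC) start at positions 40, 47.
SphI cuts after base 5 of each site (before the last base), so after positions 44, 51.
Wfl68I sites (TCCGGA) start at positions 58, 124.
Wfl68I cuts after base 3 of each site, so after positions 60, 126.
Combined cut positions: 44, 51, 60, 126.
Circular molecule, 4 cuts → 4 fragments:
  45–51 → 7 bp
  52–60 → 9 bp
  61–126 → 66 bp
  127–163 then 1–44 → 37 + 44 = 81 bp
Sorted largest to smallest: 81, 66, 9, 7 bp.

81, 66, 9, 7 bp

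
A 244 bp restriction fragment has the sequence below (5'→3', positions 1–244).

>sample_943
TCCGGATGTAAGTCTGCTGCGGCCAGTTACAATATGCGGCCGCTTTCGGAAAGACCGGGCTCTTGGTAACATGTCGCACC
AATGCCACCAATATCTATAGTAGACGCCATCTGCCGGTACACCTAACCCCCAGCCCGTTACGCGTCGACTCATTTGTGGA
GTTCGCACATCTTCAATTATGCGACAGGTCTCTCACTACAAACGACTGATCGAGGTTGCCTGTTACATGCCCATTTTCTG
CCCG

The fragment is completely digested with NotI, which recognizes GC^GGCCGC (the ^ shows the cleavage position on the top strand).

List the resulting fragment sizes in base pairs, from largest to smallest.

The NotI site (GCGGCCGC) starts at position 36.
NotI cuts after base 2 of each site, so after position 37.
Linear molecule, 1 cut → 2 fragments:
  1–37 → 37 bp
  38–244 → 207 bp
Sorted largest to smallest: 207, 37 bp.

207, 37 bp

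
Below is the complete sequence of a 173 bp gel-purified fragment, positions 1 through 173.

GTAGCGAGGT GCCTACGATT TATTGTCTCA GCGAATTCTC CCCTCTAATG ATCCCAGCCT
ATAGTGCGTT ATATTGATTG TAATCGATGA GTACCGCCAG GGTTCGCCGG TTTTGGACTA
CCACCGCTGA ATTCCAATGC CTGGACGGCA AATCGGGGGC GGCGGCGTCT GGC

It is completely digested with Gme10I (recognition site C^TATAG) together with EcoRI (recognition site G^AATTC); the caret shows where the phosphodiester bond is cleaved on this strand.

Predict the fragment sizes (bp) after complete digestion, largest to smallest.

The Gme10I site (CTATAG) starts at position 59.
Gme10I cuts after the first base of each site, so after position 59.
EcoRI sites (GAATTC) start at positions 33, 129.
EcoRI cuts after the first base of each site, so after positions 33, 129.
Combined cut positions: 33, 59, 129.
Linear molecule, 3 cuts → 4 fragments:
  1–33 → 33 bp
  34–59 → 26 bp
  60–129 → 70 bp
  130–173 → 44 bp
Sorted largest to smallest: 70, 44, 33, 26 bp.

70, 44, 33, 26 bp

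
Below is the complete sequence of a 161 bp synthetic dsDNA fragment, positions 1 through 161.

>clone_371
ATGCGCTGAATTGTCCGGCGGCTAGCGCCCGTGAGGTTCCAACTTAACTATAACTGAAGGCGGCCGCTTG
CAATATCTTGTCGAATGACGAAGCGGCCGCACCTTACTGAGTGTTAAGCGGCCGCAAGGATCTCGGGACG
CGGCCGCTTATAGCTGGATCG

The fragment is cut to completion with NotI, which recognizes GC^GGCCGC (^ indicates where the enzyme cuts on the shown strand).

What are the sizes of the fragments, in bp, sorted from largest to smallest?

NotI sites (GCGGCCGC) start at positions 60, 93, 118, 140.
NotI cuts after base 2 of each site, so after positions 61, 94, 119, 141.
Linear molecule, 4 cuts → 5 fragments:
  1–61 → 61 bp
  62–94 → 33 bp
  95–119 → 25 bp
  120–141 → 22 bp
  142–161 → 20 bp
Sorted largest to smallest: 61, 33, 25, 22, 20 bp.

61, 33, 25, 22, 20 bp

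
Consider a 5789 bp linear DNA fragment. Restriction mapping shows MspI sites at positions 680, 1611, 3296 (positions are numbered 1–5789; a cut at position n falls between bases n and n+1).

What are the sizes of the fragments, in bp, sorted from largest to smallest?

Linear molecule, 3 cuts → 4 fragments:
  680 − 0 = 680 bp
  1611 − 680 = 931 bp
  3296 − 1611 = 1685 bp
  5789 − 3296 = 2493 bp
Sorted largest to smallest: 2493, 1685, 931, 680 bp.

2493, 1685, 931, 680 bp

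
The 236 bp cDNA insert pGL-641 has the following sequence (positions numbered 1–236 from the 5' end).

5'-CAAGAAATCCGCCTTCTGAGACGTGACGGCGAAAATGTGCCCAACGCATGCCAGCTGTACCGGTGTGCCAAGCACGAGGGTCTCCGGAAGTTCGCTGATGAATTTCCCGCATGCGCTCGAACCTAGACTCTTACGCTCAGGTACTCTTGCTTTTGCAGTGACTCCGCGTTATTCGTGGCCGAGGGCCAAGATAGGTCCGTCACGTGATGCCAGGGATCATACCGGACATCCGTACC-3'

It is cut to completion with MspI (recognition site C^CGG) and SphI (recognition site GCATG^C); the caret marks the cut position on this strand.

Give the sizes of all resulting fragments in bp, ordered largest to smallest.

109, 50, 29, 24, 14, 10 bp

MspI sites (CCGG) start at positions 60, 84, 222.
MspI cuts after the first base of each site, so after positions 60, 84, 222.
SphI sites (GCATGC) start at positions 46, 109.
SphI cuts after base 5 of each site (before the last base), so after positions 50, 113.
Combined cut positions: 50, 60, 84, 113, 222.
Linear molecule, 5 cuts → 6 fragments:
  1–50 → 50 bp
  51–60 → 10 bp
  61–84 → 24 bp
  85–113 → 29 bp
  114–222 → 109 bp
  223–236 → 14 bp
Sorted largest to smallest: 109, 50, 29, 24, 14, 10 bp.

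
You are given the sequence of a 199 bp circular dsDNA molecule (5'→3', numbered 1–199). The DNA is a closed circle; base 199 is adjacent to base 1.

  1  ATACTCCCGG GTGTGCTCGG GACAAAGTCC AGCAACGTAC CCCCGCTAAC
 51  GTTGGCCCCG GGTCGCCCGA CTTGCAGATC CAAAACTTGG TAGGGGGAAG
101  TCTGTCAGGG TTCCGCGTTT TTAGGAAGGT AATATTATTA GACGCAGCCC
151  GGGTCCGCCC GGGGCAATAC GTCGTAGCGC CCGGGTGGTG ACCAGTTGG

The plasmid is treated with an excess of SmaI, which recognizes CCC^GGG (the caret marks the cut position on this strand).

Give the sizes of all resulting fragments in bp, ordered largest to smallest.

SmaI sites (CCCGGG) start at positions 6, 57, 148, 158, 180.
SmaI cuts after base 3 of each site, so after positions 8, 59, 150, 160, 182.
Circular molecule, 5 cuts → 5 fragments:
  9–59 → 51 bp
  60–150 → 91 bp
  151–160 → 10 bp
  161–182 → 22 bp
  183–199 then 1–8 → 17 + 8 = 25 bp
Sorted largest to smallest: 91, 51, 25, 22, 10 bp.

91, 51, 25, 22, 10 bp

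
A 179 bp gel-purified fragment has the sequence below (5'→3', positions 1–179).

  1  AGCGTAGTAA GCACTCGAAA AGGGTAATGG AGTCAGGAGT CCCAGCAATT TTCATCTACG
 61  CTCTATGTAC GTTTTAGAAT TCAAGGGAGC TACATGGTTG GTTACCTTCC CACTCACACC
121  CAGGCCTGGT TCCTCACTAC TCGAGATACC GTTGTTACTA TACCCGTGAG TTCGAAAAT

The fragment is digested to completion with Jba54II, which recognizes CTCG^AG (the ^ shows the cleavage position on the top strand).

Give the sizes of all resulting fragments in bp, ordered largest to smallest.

The Jba54II site (CTCGAG) starts at position 140.
Jba54II cuts after base 4 of each site, so after position 143.
Linear molecule, 1 cut → 2 fragments:
  1–143 → 143 bp
  144–179 → 36 bp
Sorted largest to smallest: 143, 36 bp.

143, 36 bp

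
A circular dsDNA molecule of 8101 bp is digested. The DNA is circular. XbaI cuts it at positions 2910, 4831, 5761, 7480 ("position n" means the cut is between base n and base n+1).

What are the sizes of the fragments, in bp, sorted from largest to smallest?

Circular molecule, 4 cuts → 4 fragments:
  4831 − 2910 = 1921 bp
  5761 − 4831 = 930 bp
  7480 − 5761 = 1719 bp
  wrap: 8101 − 7480 + 2910 = 3531 bp
Sorted largest to smallest: 3531, 1921, 1719, 930 bp.

3531, 1921, 1719, 930 bp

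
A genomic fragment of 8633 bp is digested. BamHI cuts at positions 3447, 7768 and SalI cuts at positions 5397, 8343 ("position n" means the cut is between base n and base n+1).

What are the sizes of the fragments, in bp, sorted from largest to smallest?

Combined cut positions (sorted): 3447, 5397, 7768, 8343.
Linear molecule, 4 cuts → 5 fragments:
  3447 − 0 = 3447 bp
  5397 − 3447 = 1950 bp
  7768 − 5397 = 2371 bp
  8343 − 7768 = 575 bp
  8633 − 8343 = 290 bp
Sorted largest to smallest: 3447, 2371, 1950, 575, 290 bp.

3447, 2371, 1950, 575, 290 bp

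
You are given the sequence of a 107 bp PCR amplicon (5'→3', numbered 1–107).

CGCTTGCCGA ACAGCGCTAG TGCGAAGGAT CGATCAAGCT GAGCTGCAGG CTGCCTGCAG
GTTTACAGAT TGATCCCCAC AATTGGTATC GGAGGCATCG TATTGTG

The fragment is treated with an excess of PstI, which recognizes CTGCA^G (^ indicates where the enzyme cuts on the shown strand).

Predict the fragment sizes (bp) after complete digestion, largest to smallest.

PstI sites (CTGCAG) start at positions 44, 55.
PstI cuts after base 5 of each site (before the last base), so after positions 48, 59.
Linear molecule, 2 cuts → 3 fragments:
  1–48 → 48 bp
  49–59 → 11 bp
  60–107 → 48 bp
Sorted largest to smallest: 48, 48, 11 bp.

48, 48, 11 bp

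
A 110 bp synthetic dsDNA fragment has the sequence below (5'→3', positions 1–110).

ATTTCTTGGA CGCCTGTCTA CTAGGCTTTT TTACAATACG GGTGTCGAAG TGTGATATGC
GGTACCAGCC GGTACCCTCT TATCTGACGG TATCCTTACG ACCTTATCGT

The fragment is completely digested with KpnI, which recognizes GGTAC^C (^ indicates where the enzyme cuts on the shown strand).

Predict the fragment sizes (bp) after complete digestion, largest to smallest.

65, 35, 10 bp

KpnI sites (GGTACC) start at positions 61, 71.
KpnI cuts after base 5 of each site (before the last base), so after positions 65, 75.
Linear molecule, 2 cuts → 3 fragments:
  1–65 → 65 bp
  66–75 → 10 bp
  76–110 → 35 bp
Sorted largest to smallest: 65, 35, 10 bp.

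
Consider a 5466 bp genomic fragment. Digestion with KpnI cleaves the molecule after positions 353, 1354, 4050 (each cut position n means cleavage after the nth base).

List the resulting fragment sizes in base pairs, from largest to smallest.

2696, 1416, 1001, 353 bp

Linear molecule, 3 cuts → 4 fragments:
  353 − 0 = 353 bp
  1354 − 353 = 1001 bp
  4050 − 1354 = 2696 bp
  5466 − 4050 = 1416 bp
Sorted largest to smallest: 2696, 1416, 1001, 353 bp.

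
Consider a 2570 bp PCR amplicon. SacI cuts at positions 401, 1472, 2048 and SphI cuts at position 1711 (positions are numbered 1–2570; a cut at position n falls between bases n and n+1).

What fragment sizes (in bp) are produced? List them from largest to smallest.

1071, 522, 401, 337, 239 bp

Combined cut positions (sorted): 401, 1472, 1711, 2048.
Linear molecule, 4 cuts → 5 fragments:
  401 − 0 = 401 bp
  1472 − 401 = 1071 bp
  1711 − 1472 = 239 bp
  2048 − 1711 = 337 bp
  2570 − 2048 = 522 bp
Sorted largest to smallest: 1071, 522, 401, 337, 239 bp.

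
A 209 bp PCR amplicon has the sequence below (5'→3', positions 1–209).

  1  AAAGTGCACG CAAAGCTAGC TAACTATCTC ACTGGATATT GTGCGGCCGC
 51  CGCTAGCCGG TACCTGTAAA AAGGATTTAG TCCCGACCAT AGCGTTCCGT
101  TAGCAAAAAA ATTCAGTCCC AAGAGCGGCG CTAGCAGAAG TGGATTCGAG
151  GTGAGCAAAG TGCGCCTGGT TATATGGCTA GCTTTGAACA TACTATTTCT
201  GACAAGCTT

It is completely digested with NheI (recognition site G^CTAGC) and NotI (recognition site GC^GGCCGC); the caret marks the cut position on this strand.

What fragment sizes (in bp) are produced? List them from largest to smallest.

NheI sites (GCTAGC) start at positions 15, 52, 130, 177.
NheI cuts after the first base of each site, so after positions 15, 52, 130, 177.
The NotI site (GCGGCCGC) starts at position 43.
NotI cuts after base 2 of each site, so after position 44.
Combined cut positions: 15, 44, 52, 130, 177.
Linear molecule, 5 cuts → 6 fragments:
  1–15 → 15 bp
  16–44 → 29 bp
  45–52 → 8 bp
  53–130 → 78 bp
  131–177 → 47 bp
  178–209 → 32 bp
Sorted largest to smallest: 78, 47, 32, 29, 15, 8 bp.

78, 47, 32, 29, 15, 8 bp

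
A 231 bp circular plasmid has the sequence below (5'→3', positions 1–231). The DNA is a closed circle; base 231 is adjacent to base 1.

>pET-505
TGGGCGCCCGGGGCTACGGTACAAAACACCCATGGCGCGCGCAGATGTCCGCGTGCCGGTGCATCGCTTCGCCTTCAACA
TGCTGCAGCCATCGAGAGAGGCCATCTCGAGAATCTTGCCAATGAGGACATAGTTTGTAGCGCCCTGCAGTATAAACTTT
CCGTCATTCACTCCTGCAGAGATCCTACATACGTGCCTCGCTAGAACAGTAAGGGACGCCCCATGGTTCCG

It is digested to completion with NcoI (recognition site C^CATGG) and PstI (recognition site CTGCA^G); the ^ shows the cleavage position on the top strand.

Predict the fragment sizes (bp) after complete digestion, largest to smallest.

62, 57, 43, 40, 29 bp

NcoI sites (CCATGG) start at positions 30, 221.
NcoI cuts after the first base of each site, so after positions 30, 221.
PstI sites (CTGCAG) start at positions 83, 145, 174.
PstI cuts after base 5 of each site (before the last base), so after positions 87, 149, 178.
Combined cut positions: 30, 87, 149, 178, 221.
Circular molecule, 5 cuts → 5 fragments:
  31–87 → 57 bp
  88–149 → 62 bp
  150–178 → 29 bp
  179–221 → 43 bp
  222–231 then 1–30 → 10 + 30 = 40 bp
Sorted largest to smallest: 62, 57, 43, 40, 29 bp.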